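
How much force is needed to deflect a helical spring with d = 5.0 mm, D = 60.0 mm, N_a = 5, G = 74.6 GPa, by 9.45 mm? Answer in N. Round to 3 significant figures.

51.0 N

k = Gd⁴/(8D³N_a) = (74.6×10³)(5.0⁴)/(8·60.0³·5) = 5.3964 N/mm
F = k·δ = 5.3964 × 9.45 = 50.996 N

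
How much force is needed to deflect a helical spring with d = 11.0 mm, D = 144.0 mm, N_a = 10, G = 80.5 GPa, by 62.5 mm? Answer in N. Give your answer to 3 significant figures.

308 N

k = Gd⁴/(8D³N_a) = (80.5×10³)(11.0⁴)/(8·144.0³·10) = 4.9339 N/mm
F = k·δ = 4.9339 × 62.5 = 308.37 N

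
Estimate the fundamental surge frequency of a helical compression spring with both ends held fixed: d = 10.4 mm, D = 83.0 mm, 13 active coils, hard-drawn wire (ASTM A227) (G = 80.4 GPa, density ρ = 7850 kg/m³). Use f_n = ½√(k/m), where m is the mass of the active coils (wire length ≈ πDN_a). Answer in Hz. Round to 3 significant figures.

41.8 Hz

k = Gd⁴/(8D³N_a) = (80.4×10³)(10.4⁴)/(8·83.0³·13) = 15.817 N/mm = 15817 N/m
Wire length L = πDN_a = π·83.0·13 = 3389.8 mm
m = ρ·(πd²/4)·L = 7850 × 84.949×10⁻⁶ m² × 3.3898 m = 2.2605 kg
f_n = ½√(k/m) = 0.5·√(15817/2.2605) = 0.5·√(6997.2) = 41.825 Hz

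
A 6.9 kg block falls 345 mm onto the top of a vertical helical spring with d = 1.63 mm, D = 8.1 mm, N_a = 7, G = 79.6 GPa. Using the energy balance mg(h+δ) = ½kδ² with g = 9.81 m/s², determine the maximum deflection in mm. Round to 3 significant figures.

k = Gd⁴/(8D³N_a) = (79.6×10³)(1.63⁴)/(8·8.1³·7) = 18.881 N/mm
W = mg = 6.9 × 9.81 = 67.689 N
½kδ² − Wδ − Wh = 0 → δ = (W + √(W² + 2kWh))/k
δ = (67.689 + √(4581.8 + 881836))/18.881 = (67.689 + 941.5)/18.881 = 53.45 mm

53.5 mm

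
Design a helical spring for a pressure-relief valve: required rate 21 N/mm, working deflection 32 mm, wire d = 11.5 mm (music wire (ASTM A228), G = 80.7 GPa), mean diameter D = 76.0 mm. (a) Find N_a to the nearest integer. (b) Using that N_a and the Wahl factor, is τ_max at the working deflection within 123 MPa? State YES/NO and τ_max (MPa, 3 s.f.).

N_a = Gd⁴/(8D³k) = (80.7×10³)(11.5⁴)/(8·76.0³·21) = 19.14 → N_a = 19
Actual rate k = Gd⁴/(8D³·19) = 21.153 N/mm
Working load F = kδ = 21.153·32 = 676.91 N
C = 76.0/11.5 = 6.6087; K_W = (4C−1)/(4C−4)+0.615/C = 1.2268
τ_max = K_W·8FD/(πd³) = 1.2268·86.137 = 105.67 MPa
τ_max ≤ 123 MPa → acceptable

(a) 19 coils; (b) YES, τ_max = 106 MPa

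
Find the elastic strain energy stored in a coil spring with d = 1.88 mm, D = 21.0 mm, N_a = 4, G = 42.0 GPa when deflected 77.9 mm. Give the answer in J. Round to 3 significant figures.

k = Gd⁴/(8D³N_a) = (42.0×10³)(1.88⁴)/(8·21.0³·4) = 1.7704 N/mm
U = ½kδ² = 0.5 × 1.7704 × 77.9² = 5371.8 N·mm = 5.3718 J

5.37 J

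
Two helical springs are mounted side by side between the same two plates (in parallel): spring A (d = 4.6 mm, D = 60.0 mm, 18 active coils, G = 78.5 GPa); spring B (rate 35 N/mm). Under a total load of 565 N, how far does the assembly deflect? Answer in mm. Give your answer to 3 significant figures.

15.6 mm

k_A = Gd⁴/(8D³N_a) = (78.5×10³)(4.6⁴)/(8·60.0³·18) = 1.13 N/mm
Parallel: k_eq = 1.13 + 35 = 36.13 N/mm
δ = F/k_eq = 565/36.13 = 15.638 mm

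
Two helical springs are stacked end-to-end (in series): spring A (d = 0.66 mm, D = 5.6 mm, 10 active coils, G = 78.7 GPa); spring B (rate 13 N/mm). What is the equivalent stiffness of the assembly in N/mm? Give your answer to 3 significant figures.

0.983 N/mm

k_A = Gd⁴/(8D³N_a) = (78.7×10³)(0.66⁴)/(8·5.6³·10) = 1.0629 N/mm
Series: 1/k_eq = 1/1.0629 + 1/13 = 1.0177; k_eq = 0.98257 N/mm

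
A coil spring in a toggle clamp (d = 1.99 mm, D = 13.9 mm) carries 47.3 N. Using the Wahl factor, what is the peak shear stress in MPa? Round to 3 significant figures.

Spring index C = D/d = 13.9/1.99 = 6.9849
K_W = (4C−1)/(4C−4) + 0.615/C = 26.940/23.940 + 0.0880 = 1.2134
τ₀ = 8FD/(πd³) = 8·47.3·13.9/(π·1.99³) = 5259.76/24.758 = 212.45 MPa
τ_max = K·τ₀ = 1.2134 × 212.45 = 257.78 MPa

258 MPa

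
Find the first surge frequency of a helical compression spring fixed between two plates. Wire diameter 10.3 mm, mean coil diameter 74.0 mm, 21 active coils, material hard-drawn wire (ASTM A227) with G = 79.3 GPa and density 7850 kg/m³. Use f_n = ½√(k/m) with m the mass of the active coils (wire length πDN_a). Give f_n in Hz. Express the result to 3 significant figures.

32.0 Hz

k = Gd⁴/(8D³N_a) = (79.3×10³)(10.3⁴)/(8·74.0³·21) = 13.11 N/mm = 13110 N/m
Wire length L = πDN_a = π·74.0·21 = 4882 mm
m = ρ·(πd²/4)·L = 7850 × 83.323×10⁻⁶ m² × 4.882 m = 3.1933 kg
f_n = ½√(k/m) = 0.5·√(13110/3.1933) = 0.5·√(4105.7) = 32.038 Hz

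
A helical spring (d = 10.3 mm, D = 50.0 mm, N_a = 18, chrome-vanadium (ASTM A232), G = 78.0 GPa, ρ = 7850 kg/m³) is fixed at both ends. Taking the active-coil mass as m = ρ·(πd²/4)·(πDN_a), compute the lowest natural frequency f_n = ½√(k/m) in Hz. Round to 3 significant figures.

81.2 Hz

k = Gd⁴/(8D³N_a) = (78.0×10³)(10.3⁴)/(8·50.0³·18) = 48.772 N/mm = 48772 N/m
Wire length L = πDN_a = π·50.0·18 = 2827.4 mm
m = ρ·(πd²/4)·L = 7850 × 83.323×10⁻⁶ m² × 2.8274 m = 1.8494 kg
f_n = ½√(k/m) = 0.5·√(48772/1.8494) = 0.5·√(26372) = 81.197 Hz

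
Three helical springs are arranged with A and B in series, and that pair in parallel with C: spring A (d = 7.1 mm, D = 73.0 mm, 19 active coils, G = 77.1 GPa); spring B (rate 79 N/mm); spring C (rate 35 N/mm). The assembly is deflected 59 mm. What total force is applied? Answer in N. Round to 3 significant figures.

2250 N

k_A = Gd⁴/(8D³N_a) = (77.1×10³)(7.1⁴)/(8·73.0³·19) = 3.3134 N/mm
Springs A,B series: k_AB = 1/(1/3.3134+1/79) = 3.18 N/mm; parallel with C: k_eq = 3.18+35 = 38.18 N/mm
F = k_eq·δ = 38.18·59 = 2252.6 N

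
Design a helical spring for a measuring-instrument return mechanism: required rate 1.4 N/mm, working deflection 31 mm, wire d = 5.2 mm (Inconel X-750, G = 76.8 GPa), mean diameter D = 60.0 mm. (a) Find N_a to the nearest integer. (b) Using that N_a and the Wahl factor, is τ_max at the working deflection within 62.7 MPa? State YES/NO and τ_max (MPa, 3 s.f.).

N_a = Gd⁴/(8D³k) = (76.8×10³)(5.2⁴)/(8·60.0³·1.4) = 23.21 → N_a = 23
Actual rate k = Gd⁴/(8D³·23) = 1.4129 N/mm
Working load F = kδ = 1.4129·31 = 43.799 N
C = 60.0/5.2 = 11.5385; K_W = (4C−1)/(4C−4)+0.615/C = 1.1245
τ_max = K_W·8FD/(πd³) = 1.1245·47.593 = 53.517 MPa
τ_max ≤ 62.7 MPa → acceptable

(a) 23 coils; (b) YES, τ_max = 53.5 MPa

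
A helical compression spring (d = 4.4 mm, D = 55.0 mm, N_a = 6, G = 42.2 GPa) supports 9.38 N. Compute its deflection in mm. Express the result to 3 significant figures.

k = Gd⁴/(8D³N_a) = (42.2×10³)(4.4⁴)/(8·55.0³·6) = 1.9806 N/mm
δ = F/k = 9.38 / 1.9806 = 4.736 mm

4.74 mm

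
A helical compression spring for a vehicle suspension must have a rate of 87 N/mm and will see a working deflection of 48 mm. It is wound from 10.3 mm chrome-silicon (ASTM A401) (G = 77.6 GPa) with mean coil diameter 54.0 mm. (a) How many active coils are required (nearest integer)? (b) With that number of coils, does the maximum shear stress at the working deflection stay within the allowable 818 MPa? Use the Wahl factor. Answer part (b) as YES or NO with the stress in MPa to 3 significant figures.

N_a = Gd⁴/(8D³k) = (77.6×10³)(10.3⁴)/(8·54.0³·87) = 7.969 → N_a = 8
Actual rate k = Gd⁴/(8D³·8) = 86.666 N/mm
Working load F = kδ = 86.666·48 = 4160 N
C = 54.0/10.3 = 5.2427; K_W = (4C−1)/(4C−4)+0.615/C = 1.2941
τ_max = K_W·8FD/(πd³) = 1.2941·523.5 = 677.44 MPa
τ_max ≤ 818 MPa → acceptable

(a) 8 coils; (b) YES, τ_max = 677 MPa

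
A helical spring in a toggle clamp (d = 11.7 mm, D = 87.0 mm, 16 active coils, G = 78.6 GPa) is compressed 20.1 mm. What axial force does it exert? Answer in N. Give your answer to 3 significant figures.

351 N

k = Gd⁴/(8D³N_a) = (78.6×10³)(11.7⁴)/(8·87.0³·16) = 17.474 N/mm
F = k·δ = 17.474 × 20.1 = 351.23 N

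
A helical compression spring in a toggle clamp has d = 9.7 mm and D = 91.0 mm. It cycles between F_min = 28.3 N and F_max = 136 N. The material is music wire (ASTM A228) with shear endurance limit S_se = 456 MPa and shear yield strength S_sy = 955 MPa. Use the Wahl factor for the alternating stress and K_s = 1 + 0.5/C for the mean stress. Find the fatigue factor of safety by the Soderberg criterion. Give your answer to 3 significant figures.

C = D/d = 91.0/9.7 = 9.3814; K_W = (4C−1)/(4C−4)+0.615/C = 1.1550; K_s = 1+0.5/C = 1.0533
F_a = (F_max−F_min)/2 = 53.85 N; F_m = (F_max+F_min)/2 = 82.15 N
τ_a = K_W·8F_aD/(πd³) = 1.1550 × 13.673 = 15.792 MPa
τ_m = K_s·8F_mD/(πd³) = 1.0533 × 20.858 = 21.97 MPa
Soderberg: 1/n_f = τ_a/S_se + τ_m/S_sy = 15.792/456 + 21.97/955 = 0.03463 + 0.02300 = 0.057637
n_f = 1/0.057637 = 17.35

17.3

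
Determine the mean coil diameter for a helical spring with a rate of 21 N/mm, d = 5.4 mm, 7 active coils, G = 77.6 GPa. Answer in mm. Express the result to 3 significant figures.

D = (Gd⁴/(8N_a·k))^(1/3) = (77.6×10³·5.4⁴/(8·7·21))^(1/3)
  = (56108.6)^(1/3) = 38.2833 mm

38.3 mm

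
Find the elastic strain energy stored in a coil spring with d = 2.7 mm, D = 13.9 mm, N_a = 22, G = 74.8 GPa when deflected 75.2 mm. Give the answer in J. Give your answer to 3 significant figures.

23.8 J

k = Gd⁴/(8D³N_a) = (74.8×10³)(2.7⁴)/(8·13.9³·22) = 8.4101 N/mm
U = ½kδ² = 0.5 × 8.4101 × 75.2² = 23780 N·mm = 23.78 J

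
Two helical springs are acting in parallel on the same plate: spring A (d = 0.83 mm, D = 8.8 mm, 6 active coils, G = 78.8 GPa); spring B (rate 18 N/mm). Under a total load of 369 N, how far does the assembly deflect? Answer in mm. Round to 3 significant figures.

19.3 mm

k_A = Gd⁴/(8D³N_a) = (78.8×10³)(0.83⁴)/(8·8.8³·6) = 1.1433 N/mm
Parallel: k_eq = 1.1433 + 18 = 19.143 N/mm
δ = F/k_eq = 369/19.143 = 19.276 mm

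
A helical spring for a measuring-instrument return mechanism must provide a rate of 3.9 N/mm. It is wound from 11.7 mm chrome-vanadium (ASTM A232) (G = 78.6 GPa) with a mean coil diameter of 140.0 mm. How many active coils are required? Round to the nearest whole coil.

N_a = Gd⁴/(8D³k) = (78.6×10³ × 11.7⁴)/(8 × 140.0³ × 3.9)
    = 1.47288e+09 / 8.56128e+07 = 17.2 → 17 coils

17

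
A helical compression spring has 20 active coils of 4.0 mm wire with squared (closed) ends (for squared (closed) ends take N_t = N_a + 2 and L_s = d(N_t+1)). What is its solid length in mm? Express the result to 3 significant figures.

92.0 mm

squared (closed) ends: N_t = N_a + 2 = 20 + 2 = 22
L_s = d·(N_t+1) = 4.0 × 23 = 92 mm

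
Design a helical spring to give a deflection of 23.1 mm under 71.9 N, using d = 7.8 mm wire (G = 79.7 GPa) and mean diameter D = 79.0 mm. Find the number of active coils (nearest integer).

24

Required rate k = F/δ = 71.9/23.1 = 3.1126 N/mm
N_a = Gd⁴/(8D³k) = (79.7×10³ × 7.8⁴)/(8 × 79.0³ × 3.1126)
    = 2.9501e+08 / 1.22769e+07 = 24.03 → 24 coils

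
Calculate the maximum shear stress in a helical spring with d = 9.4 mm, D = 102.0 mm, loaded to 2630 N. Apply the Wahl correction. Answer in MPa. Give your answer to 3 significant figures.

932 MPa

Spring index C = D/d = 102.0/9.4 = 10.8511
K_W = (4C−1)/(4C−4) + 0.615/C = 42.404/39.404 + 0.0567 = 1.1328
τ₀ = 8FD/(πd³) = 8·2630·102.0/(π·9.4³) = 2.14608e+06/2609.4 = 822.46 MPa
τ_max = K·τ₀ = 1.1328 × 822.46 = 931.69 MPa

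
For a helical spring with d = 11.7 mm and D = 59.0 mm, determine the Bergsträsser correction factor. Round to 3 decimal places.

1.291

C = D/d = 59.0/11.7 = 5.0427
K_B = (4C+2)/(4C−3) = 22.171/17.171 = 1.2912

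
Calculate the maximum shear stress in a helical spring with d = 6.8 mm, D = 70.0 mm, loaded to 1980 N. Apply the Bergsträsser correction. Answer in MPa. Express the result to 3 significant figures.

Spring index C = D/d = 70.0/6.8 = 10.2941
K_B = (4C+2)/(4C−3) = 43.176/38.176 = 1.1310
τ₀ = 8FD/(πd³) = 8·1980·70.0/(π·6.8³) = 1.1088e+06/987.82 = 1122.5 MPa
τ_max = K·τ₀ = 1.1310 × 1122.5 = 1269.5 MPa

1270 MPa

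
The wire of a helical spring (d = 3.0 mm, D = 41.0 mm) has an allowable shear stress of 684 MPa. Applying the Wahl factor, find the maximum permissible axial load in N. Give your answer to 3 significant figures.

C = D/d = 41.0/3.0 = 13.6667
K_W = (4C−1)/(4C−4) + 0.615/C = 53.667/50.667 + 0.0450 = 1.1042
τ_max = K·8FD/(πd³) → F_max = τ_allow·πd³/(8DK)
F_max = 684·π·3.0³/(8·41.0·1.1042) = 58019/362.18 = 160.19 N

160 N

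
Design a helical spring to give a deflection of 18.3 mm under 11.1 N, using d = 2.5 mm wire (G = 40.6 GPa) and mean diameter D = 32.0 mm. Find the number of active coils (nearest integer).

Required rate k = F/δ = 11.1/18.3 = 0.60656 N/mm
N_a = Gd⁴/(8D³k) = (40.6×10³ × 2.5⁴)/(8 × 32.0³ × 0.60656)
    = 1.58594e+06 / 159005 = 9.974 → 10 coils

10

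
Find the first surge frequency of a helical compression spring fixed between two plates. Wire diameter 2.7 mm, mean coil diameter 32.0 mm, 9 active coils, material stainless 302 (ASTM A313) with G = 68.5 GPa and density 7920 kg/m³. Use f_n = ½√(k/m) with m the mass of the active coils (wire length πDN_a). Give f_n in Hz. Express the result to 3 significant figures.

97.0 Hz

k = Gd⁴/(8D³N_a) = (68.5×10³)(2.7⁴)/(8·32.0³·9) = 1.543 N/mm = 1543 N/m
Wire length L = πDN_a = π·32.0·9 = 904.78 mm
m = ρ·(πd²/4)·L = 7920 × 5.7256×10⁻⁶ m² × 0.90478 m = 0.041028 kg
f_n = ½√(k/m) = 0.5·√(1543/0.041028) = 0.5·√(37608) = 96.964 Hz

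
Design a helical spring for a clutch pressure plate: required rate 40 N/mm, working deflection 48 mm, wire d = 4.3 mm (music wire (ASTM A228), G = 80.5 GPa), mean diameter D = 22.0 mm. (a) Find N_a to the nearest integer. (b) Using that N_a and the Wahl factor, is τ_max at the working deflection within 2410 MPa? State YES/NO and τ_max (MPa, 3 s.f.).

(a) 8 coils; (b) YES, τ_max = 1780 MPa

N_a = Gd⁴/(8D³k) = (80.5×10³)(4.3⁴)/(8·22.0³·40) = 8.077 → N_a = 8
Actual rate k = Gd⁴/(8D³·8) = 40.385 N/mm
Working load F = kδ = 40.385·48 = 1938.5 N
C = 22.0/4.3 = 5.1163; K_W = (4C−1)/(4C−4)+0.615/C = 1.3024
τ_max = K_W·8FD/(πd³) = 1.3024·1365.9 = 1779 MPa
τ_max ≤ 2410 MPa → acceptable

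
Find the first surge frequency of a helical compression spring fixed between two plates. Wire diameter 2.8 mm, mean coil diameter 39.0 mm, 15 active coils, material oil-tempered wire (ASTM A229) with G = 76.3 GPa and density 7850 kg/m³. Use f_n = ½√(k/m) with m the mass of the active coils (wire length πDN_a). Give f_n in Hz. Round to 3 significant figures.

k = Gd⁴/(8D³N_a) = (76.3×10³)(2.8⁴)/(8·39.0³·15) = 0.65884 N/mm = 658.84 N/m
Wire length L = πDN_a = π·39.0·15 = 1837.8 mm
m = ρ·(πd²/4)·L = 7850 × 6.1575×10⁻⁶ m² × 1.8378 m = 0.088834 kg
f_n = ½√(k/m) = 0.5·√(658.84/0.088834) = 0.5·√(7416.5) = 43.06 Hz

43.1 Hz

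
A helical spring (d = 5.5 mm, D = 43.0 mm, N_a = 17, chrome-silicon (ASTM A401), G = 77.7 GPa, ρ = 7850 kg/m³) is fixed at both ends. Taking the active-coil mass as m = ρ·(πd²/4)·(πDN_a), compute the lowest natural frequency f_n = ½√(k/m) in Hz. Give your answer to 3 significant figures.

k = Gd⁴/(8D³N_a) = (77.7×10³)(5.5⁴)/(8·43.0³·17) = 6.5755 N/mm = 6575.5 N/m
Wire length L = πDN_a = π·43.0·17 = 2296.5 mm
m = ρ·(πd²/4)·L = 7850 × 23.758×10⁻⁶ m² × 2.2965 m = 0.4283 kg
f_n = ½√(k/m) = 0.5·√(6575.5/0.4283) = 0.5·√(15352) = 61.952 Hz

62.0 Hz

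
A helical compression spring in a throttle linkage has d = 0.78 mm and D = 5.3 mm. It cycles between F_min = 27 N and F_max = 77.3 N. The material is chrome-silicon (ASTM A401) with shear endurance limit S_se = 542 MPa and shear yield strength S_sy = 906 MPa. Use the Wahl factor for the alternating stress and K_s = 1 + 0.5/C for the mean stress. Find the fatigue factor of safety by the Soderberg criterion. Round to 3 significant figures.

0.297

C = D/d = 5.3/0.78 = 6.7949; K_W = (4C−1)/(4C−4)+0.615/C = 1.2199; K_s = 1+0.5/C = 1.0736
F_a = (F_max−F_min)/2 = 25.15 N; F_m = (F_max+F_min)/2 = 52.15 N
τ_a = K_W·8F_aD/(πd³) = 1.2199 × 715.27 = 872.58 MPa
τ_m = K_s·8F_mD/(πd³) = 1.0736 × 1483.2 = 1592.3 MPa
Soderberg: 1/n_f = τ_a/S_se + τ_m/S_sy = 872.58/542 + 1592.3/906 = 1.60993 + 1.75750 = 3.3674
n_f = 1/3.3674 = 0.297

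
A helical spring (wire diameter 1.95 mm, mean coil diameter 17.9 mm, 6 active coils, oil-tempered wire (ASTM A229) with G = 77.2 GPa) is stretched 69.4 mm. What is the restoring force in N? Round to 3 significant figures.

281 N

k = Gd⁴/(8D³N_a) = (77.2×10³)(1.95⁴)/(8·17.9³·6) = 4.0547 N/mm
F = k·δ = 4.0547 × 69.4 = 281.39 N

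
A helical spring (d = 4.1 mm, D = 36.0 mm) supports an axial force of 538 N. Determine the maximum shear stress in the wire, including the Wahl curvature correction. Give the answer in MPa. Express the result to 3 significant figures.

835 MPa

Spring index C = D/d = 36.0/4.1 = 8.7805
K_W = (4C−1)/(4C−4) + 0.615/C = 34.122/31.122 + 0.0700 = 1.1664
τ₀ = 8FD/(πd³) = 8·538·36.0/(π·4.1³) = 154944/216.52 = 715.6 MPa
τ_max = K·τ₀ = 1.1664 × 715.6 = 834.71 MPa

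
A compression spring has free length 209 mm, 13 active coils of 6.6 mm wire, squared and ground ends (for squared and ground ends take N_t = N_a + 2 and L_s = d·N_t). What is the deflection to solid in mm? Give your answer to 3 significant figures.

110 mm

N_t = 15; L_s = 6.6·15 = 99 mm
δ_solid = L₀ − L_s = 209 − 99 = 110 mm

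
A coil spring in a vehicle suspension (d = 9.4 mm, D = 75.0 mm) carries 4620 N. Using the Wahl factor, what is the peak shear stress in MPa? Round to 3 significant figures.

Spring index C = D/d = 75.0/9.4 = 7.9787
K_W = (4C−1)/(4C−4) + 0.615/C = 30.915/27.915 + 0.0771 = 1.1845
τ₀ = 8FD/(πd³) = 8·4620·75.0/(π·9.4³) = 2.772e+06/2609.4 = 1062.3 MPa
τ_max = K·τ₀ = 1.1845 × 1062.3 = 1258.4 MPa

1260 MPa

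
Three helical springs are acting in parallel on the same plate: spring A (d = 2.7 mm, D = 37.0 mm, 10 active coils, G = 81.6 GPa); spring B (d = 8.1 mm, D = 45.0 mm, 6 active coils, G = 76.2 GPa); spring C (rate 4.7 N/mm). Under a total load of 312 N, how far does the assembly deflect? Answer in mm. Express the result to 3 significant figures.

3.86 mm

k_A = Gd⁴/(8D³N_a) = (81.6×10³)(2.7⁴)/(8·37.0³·10) = 1.0702 N/mm
k_B = Gd⁴/(8D³N_a) = (76.2×10³)(8.1⁴)/(8·45.0³·6) = 74.992 N/mm
Parallel: k_eq = 1.0702 + 74.992 + 4.7 = 80.762 N/mm
δ = F/k_eq = 312/80.762 = 3.8632 mm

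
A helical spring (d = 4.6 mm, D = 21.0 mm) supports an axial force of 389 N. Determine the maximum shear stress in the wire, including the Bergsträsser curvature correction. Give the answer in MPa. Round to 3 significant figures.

284 MPa

Spring index C = D/d = 21.0/4.6 = 4.5652
K_B = (4C+2)/(4C−3) = 20.261/15.261 = 1.3276
τ₀ = 8FD/(πd³) = 8·389·21.0/(π·4.6³) = 65352/305.79 = 213.72 MPa
τ_max = K·τ₀ = 1.3276 × 213.72 = 283.74 MPa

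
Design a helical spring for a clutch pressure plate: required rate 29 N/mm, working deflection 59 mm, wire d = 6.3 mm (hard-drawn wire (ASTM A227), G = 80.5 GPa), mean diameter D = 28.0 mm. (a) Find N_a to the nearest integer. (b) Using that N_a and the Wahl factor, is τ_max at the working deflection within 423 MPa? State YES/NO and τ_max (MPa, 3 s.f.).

(a) 25 coils; (b) NO, τ_max = 659 MPa

N_a = Gd⁴/(8D³k) = (80.5×10³)(6.3⁴)/(8·28.0³·29) = 24.9 → N_a = 25
Actual rate k = Gd⁴/(8D³·25) = 28.884 N/mm
Working load F = kδ = 28.884·59 = 1704.1 N
C = 28.0/6.3 = 4.4444; K_W = (4C−1)/(4C−4)+0.615/C = 1.3561
τ_max = K_W·8FD/(πd³) = 1.3561·485.94 = 658.99 MPa
τ_max > 423 MPa → exceeds allowable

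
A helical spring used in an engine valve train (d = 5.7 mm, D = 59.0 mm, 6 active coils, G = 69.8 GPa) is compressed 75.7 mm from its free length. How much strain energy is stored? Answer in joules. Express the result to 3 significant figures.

21.4 J

k = Gd⁴/(8D³N_a) = (69.8×10³)(5.7⁴)/(8·59.0³·6) = 7.4741 N/mm
U = ½kδ² = 0.5 × 7.4741 × 75.7² = 21415 N·mm = 21.415 J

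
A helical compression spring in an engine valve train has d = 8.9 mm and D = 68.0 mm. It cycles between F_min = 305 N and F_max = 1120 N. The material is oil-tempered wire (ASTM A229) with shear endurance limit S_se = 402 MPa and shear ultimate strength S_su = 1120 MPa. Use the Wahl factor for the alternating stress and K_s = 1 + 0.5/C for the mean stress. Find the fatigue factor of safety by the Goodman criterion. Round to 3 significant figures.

C = D/d = 68.0/8.9 = 7.6404; K_W = (4C−1)/(4C−4)+0.615/C = 1.1934; K_s = 1+0.5/C = 1.0654
F_a = (F_max−F_min)/2 = 407.5 N; F_m = (F_max+F_min)/2 = 712.5 N
τ_a = K_W·8F_aD/(πd³) = 1.1934 × 100.09 = 119.46 MPa
τ_m = K_s·8F_mD/(πd³) = 1.0654 × 175.01 = 186.46 MPa
Goodman: 1/n_f = τ_a/S_se + τ_m/S_su = 119.46/402 + 186.46/1120 = 0.29715 + 0.16649 = 0.46364
n_f = 1/0.46364 = 2.157

2.16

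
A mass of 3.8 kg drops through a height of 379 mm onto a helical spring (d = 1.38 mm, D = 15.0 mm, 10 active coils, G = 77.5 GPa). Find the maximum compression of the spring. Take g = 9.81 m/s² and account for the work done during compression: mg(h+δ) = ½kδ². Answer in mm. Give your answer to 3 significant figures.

204 mm

k = Gd⁴/(8D³N_a) = (77.5×10³)(1.38⁴)/(8·15.0³·10) = 1.041 N/mm
W = mg = 3.8 × 9.81 = 37.278 N
½kδ² − Wδ − Wh = 0 → δ = (W + √(W² + 2kWh))/k
δ = (37.278 + √(1389.6 + 29415.5))/1.041 = (37.278 + 175.51)/1.041 = 204.41 mm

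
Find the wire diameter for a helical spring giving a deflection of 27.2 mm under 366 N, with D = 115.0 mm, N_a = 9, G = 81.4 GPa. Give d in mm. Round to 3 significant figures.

11.6 mm

Required rate k = F/δ = 366/27.2 = 13.456 N/mm
d = (8D³N_a·k / G)^(1/4) = (8·115.0³·9·13.456 / (81.4×10³))^0.25
  = (18101)^0.25 = 11.5992 mm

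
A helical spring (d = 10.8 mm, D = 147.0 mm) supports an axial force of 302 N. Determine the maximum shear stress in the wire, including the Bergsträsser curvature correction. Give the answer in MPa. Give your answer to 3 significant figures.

Spring index C = D/d = 147.0/10.8 = 13.6111
K_B = (4C+2)/(4C−3) = 56.444/51.444 = 1.0972
τ₀ = 8FD/(πd³) = 8·302·147.0/(π·10.8³) = 355152/3957.5 = 89.741 MPa
τ_max = K·τ₀ = 1.0972 × 89.741 = 98.464 MPa

98.5 MPa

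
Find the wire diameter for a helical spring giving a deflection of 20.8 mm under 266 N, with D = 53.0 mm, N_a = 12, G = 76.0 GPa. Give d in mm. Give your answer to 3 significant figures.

Required rate k = F/δ = 266/20.8 = 12.788 N/mm
d = (8D³N_a·k / G)^(1/4) = (8·53.0³·12·12.788 / (76.0×10³))^0.25
  = (2404.9)^0.25 = 7.0029 mm

7.00 mm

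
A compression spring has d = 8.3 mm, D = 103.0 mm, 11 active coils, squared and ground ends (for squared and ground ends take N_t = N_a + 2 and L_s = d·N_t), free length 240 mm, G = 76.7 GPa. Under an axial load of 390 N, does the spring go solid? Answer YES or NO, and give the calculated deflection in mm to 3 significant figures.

NO, δ = 103 mm

k = Gd⁴/(8D³N_a) = (76.7×10³)(8.3⁴)/(8·103.0³·11) = 3.7854 N/mm
N_t = 13; L_s = 8.3·13 = 107.9 mm; δ_solid = L₀ − L_s = 240 − 107.9 = 132.1 mm
δ = F/k = 390/3.7854 = 103.03 mm
δ < δ_solid → spring does not go solid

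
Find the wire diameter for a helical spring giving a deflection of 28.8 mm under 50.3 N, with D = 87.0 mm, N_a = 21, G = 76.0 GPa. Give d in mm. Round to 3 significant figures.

Required rate k = F/δ = 50.3/28.8 = 1.7465 N/mm
d = (8D³N_a·k / G)^(1/4) = (8·87.0³·21·1.7465 / (76.0×10³))^0.25
  = (2542.3)^0.25 = 7.1008 mm

7.10 mm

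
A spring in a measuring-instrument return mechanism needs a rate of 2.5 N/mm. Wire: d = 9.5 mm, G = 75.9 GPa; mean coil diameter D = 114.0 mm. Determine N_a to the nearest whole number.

21

N_a = Gd⁴/(8D³k) = (75.9×10³ × 9.5⁴)/(8 × 114.0³ × 2.5)
    = 6.1821e+08 / 2.96309e+07 = 20.86 → 21 coils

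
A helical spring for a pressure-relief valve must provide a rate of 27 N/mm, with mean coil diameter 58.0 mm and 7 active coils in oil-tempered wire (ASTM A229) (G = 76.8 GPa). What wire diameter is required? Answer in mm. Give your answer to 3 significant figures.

d = (8D³N_a·k / G)^(1/4) = (8·58.0³·7·27 / (76.8×10³))^0.25
  = (3841.3)^0.25 = 7.8726 mm

7.87 mm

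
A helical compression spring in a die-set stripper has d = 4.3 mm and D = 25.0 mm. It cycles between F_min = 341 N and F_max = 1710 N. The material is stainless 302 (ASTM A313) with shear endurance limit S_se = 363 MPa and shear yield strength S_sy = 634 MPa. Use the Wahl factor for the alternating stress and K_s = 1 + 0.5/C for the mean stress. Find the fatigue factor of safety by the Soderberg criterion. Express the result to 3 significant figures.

C = D/d = 25.0/4.3 = 5.8140; K_W = (4C−1)/(4C−4)+0.615/C = 1.2616; K_s = 1+0.5/C = 1.0860
F_a = (F_max−F_min)/2 = 684.5 N; F_m = (F_max+F_min)/2 = 1025.5 N
τ_a = K_W·8F_aD/(πd³) = 1.2616 × 548.09 = 691.45 MPa
τ_m = K_s·8F_mD/(πd³) = 1.0860 × 821.13 = 891.74 MPa
Soderberg: 1/n_f = τ_a/S_se + τ_m/S_sy = 691.45/363 + 891.74/634 = 1.90483 + 1.40654 = 3.3114
n_f = 1/3.3114 = 0.302

0.302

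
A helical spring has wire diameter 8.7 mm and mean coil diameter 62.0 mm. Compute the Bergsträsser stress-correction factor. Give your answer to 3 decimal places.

C = D/d = 62.0/8.7 = 7.1264
K_B = (4C+2)/(4C−3) = 30.506/25.506 = 1.1960

1.196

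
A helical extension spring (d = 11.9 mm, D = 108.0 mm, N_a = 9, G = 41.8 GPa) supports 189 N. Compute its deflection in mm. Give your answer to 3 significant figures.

20.5 mm

k = Gd⁴/(8D³N_a) = (41.8×10³)(11.9⁴)/(8·108.0³·9) = 9.2419 N/mm
δ = F/k = 189 / 9.2419 = 20.45 mm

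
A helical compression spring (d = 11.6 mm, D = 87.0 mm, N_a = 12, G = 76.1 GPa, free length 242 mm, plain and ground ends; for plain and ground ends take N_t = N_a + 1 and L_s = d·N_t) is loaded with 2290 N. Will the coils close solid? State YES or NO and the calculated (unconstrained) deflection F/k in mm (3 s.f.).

YES, δ = 105 mm

k = Gd⁴/(8D³N_a) = (76.1×10³)(11.6⁴)/(8·87.0³·12) = 21.797 N/mm
N_t = 13; L_s = 11.6·13 = 150.8 mm; δ_solid = L₀ − L_s = 242 − 150.8 = 91.2 mm
δ = F/k = 2290/21.797 = 105.06 mm
δ ≥ δ_solid → spring goes solid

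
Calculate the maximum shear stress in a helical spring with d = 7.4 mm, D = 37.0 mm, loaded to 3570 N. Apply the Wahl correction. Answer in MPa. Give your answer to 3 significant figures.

1090 MPa

Spring index C = D/d = 37.0/7.4 = 5.0000
K_W = (4C−1)/(4C−4) + 0.615/C = 19.000/16.000 + 0.1230 = 1.3105
τ₀ = 8FD/(πd³) = 8·3570·37.0/(π·7.4³) = 1.05672e+06/1273 = 830.07 MPa
τ_max = K·τ₀ = 1.3105 × 830.07 = 1087.8 MPa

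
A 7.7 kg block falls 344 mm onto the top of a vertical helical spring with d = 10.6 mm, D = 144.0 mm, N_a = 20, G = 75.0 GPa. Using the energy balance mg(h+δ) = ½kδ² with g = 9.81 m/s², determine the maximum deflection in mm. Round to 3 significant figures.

k = Gd⁴/(8D³N_a) = (75.0×10³)(10.6⁴)/(8·144.0³·20) = 1.9819 N/mm
W = mg = 7.7 × 9.81 = 75.537 N
½kδ² − Wδ − Wh = 0 → δ = (W + √(W² + 2kWh))/k
δ = (75.537 + √(5705.8 + 102997))/1.9819 = (75.537 + 329.7)/1.9819 = 204.47 mm

204 mm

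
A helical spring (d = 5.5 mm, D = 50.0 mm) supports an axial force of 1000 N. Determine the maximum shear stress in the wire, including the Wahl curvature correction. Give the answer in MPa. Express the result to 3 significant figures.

888 MPa

Spring index C = D/d = 50.0/5.5 = 9.0909
K_W = (4C−1)/(4C−4) + 0.615/C = 35.364/32.364 + 0.0676 = 1.1603
τ₀ = 8FD/(πd³) = 8·1000·50.0/(π·5.5³) = 400000/522.68 = 765.28 MPa
τ_max = K·τ₀ = 1.1603 × 765.28 = 887.99 MPa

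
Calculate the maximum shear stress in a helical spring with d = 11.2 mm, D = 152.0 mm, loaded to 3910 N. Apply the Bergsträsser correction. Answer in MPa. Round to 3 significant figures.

1180 MPa

Spring index C = D/d = 152.0/11.2 = 13.5714
K_B = (4C+2)/(4C−3) = 56.286/51.286 = 1.0975
τ₀ = 8FD/(πd³) = 8·3910·152.0/(π·11.2³) = 4.75456e+06/4413.7 = 1077.2 MPa
τ_max = K·τ₀ = 1.0975 × 1077.2 = 1182.2 MPa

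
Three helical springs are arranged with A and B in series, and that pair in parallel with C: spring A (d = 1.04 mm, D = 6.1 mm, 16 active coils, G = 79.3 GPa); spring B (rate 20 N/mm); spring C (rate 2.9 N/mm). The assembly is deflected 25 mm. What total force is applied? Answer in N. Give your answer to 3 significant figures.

k_A = Gd⁴/(8D³N_a) = (79.3×10³)(1.04⁴)/(8·6.1³·16) = 3.1931 N/mm
Springs A,B series: k_AB = 1/(1/3.1931+1/20) = 2.7535 N/mm; parallel with C: k_eq = 2.7535+2.9 = 5.6535 N/mm
F = k_eq·δ = 5.6535·25 = 141.34 N

141 N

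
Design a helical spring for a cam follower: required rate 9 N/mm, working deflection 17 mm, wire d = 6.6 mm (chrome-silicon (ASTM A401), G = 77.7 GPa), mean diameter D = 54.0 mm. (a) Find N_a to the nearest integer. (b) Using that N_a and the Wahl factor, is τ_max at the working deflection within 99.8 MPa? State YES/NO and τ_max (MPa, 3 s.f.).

(a) 13 coils; (b) YES, τ_max = 86.4 MPa

N_a = Gd⁴/(8D³k) = (77.7×10³)(6.6⁴)/(8·54.0³·9) = 13 → N_a = 13
Actual rate k = Gd⁴/(8D³·13) = 9.0029 N/mm
Working load F = kδ = 9.0029·17 = 153.05 N
C = 54.0/6.6 = 8.1818; K_W = (4C−1)/(4C−4)+0.615/C = 1.1796
τ_max = K_W·8FD/(πd³) = 1.1796·73.204 = 86.351 MPa
τ_max ≤ 99.8 MPa → acceptable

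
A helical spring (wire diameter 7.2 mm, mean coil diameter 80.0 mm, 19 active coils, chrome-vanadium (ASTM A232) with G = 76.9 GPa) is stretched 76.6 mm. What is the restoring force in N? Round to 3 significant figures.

203 N

k = Gd⁴/(8D³N_a) = (76.9×10³)(7.2⁴)/(8·80.0³·19) = 2.6555 N/mm
F = k·δ = 2.6555 × 76.6 = 203.41 N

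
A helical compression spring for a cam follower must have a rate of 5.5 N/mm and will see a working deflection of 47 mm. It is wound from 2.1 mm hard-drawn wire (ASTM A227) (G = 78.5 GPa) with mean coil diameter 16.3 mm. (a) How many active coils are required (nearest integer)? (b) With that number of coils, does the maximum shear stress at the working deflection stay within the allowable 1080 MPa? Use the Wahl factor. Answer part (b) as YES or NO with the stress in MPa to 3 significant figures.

N_a = Gd⁴/(8D³k) = (78.5×10³)(2.1⁴)/(8·16.3³·5.5) = 8.012 → N_a = 8
Actual rate k = Gd⁴/(8D³·8) = 5.5081 N/mm
Working load F = kδ = 5.5081·47 = 258.88 N
C = 16.3/2.1 = 7.7619; K_W = (4C−1)/(4C−4)+0.615/C = 1.1901
τ_max = K_W·8FD/(πd³) = 1.1901·1160.3 = 1380.9 MPa
τ_max > 1080 MPa → exceeds allowable

(a) 8 coils; (b) NO, τ_max = 1380 MPa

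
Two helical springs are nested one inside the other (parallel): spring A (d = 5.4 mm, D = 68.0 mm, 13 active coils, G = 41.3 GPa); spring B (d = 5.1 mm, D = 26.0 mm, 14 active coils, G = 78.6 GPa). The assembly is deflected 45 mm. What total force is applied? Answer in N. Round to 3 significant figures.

k_A = Gd⁴/(8D³N_a) = (41.3×10³)(5.4⁴)/(8·68.0³·13) = 1.0739 N/mm
k_B = Gd⁴/(8D³N_a) = (78.6×10³)(5.1⁴)/(8·26.0³·14) = 27.013 N/mm
Parallel: k_eq = 1.0739 + 27.013 = 28.086 N/mm
F = k_eq·δ = 28.086·45 = 1263.9 N

1260 N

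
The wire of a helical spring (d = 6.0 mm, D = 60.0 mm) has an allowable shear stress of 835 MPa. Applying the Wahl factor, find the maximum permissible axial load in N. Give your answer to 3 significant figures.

C = D/d = 60.0/6.0 = 10.0000
K_W = (4C−1)/(4C−4) + 0.615/C = 39.000/36.000 + 0.0615 = 1.1448
τ_max = K·8FD/(πd³) → F_max = τ_allow·πd³/(8DK)
F_max = 835·π·6.0³/(8·60.0·1.1448) = 5.6662e+05/549.52 = 1031.1 N

1030 N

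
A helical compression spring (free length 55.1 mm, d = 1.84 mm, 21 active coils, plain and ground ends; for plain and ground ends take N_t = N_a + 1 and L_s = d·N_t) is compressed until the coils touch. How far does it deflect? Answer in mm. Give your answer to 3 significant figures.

N_t = 22; L_s = 1.84·22 = 40.48 mm
δ_solid = L₀ − L_s = 55.1 − 40.48 = 14.62 mm

14.6 mm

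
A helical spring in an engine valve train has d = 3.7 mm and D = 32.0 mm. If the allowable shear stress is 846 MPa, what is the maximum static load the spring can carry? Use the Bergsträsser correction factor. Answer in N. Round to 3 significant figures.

C = D/d = 32.0/3.7 = 8.6486
K_B = (4C+2)/(4C−3) = 36.595/31.595 = 1.1583
τ_max = K·8FD/(πd³) → F_max = τ_allow·πd³/(8DK)
F_max = 846·π·3.7³/(8·32.0·1.1583) = 1.3462e+05/296.51 = 454.03 N

454 N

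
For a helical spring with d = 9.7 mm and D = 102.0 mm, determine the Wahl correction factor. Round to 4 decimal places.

1.1373

C = D/d = 102.0/9.7 = 10.5155
K_W = (4C−1)/(4C−4) + 0.615/C = 41.062/38.062 + 0.0585 = 1.1373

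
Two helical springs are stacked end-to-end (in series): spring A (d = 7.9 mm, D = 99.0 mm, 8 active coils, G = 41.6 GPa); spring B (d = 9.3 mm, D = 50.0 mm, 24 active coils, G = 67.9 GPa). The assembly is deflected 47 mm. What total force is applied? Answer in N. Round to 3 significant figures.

k_A = Gd⁴/(8D³N_a) = (41.6×10³)(7.9⁴)/(8·99.0³·8) = 2.6093 N/mm
k_B = Gd⁴/(8D³N_a) = (67.9×10³)(9.3⁴)/(8·50.0³·24) = 21.164 N/mm
Series: 1/k_eq = 1/2.6093 + 1/21.164 = 0.4305; k_eq = 2.3229 N/mm
F = k_eq·δ = 2.3229·47 = 109.17 N

109 N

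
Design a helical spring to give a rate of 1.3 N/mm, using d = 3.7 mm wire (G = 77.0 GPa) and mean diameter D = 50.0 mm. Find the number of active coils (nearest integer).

11

N_a = Gd⁴/(8D³k) = (77.0×10³ × 3.7⁴)/(8 × 50.0³ × 1.3)
    = 1.4431e+07 / 1.3e+06 = 11.1 → 11 coils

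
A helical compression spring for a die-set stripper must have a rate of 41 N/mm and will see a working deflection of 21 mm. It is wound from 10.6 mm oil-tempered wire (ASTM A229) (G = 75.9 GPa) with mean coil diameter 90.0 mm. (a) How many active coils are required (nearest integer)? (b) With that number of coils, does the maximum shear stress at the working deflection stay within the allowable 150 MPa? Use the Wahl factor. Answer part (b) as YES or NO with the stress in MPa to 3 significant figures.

N_a = Gd⁴/(8D³k) = (75.9×10³)(10.6⁴)/(8·90.0³·41) = 4.007 → N_a = 4
Actual rate k = Gd⁴/(8D³·4) = 41.076 N/mm
Working load F = kδ = 41.076·21 = 862.6 N
C = 90.0/10.6 = 8.4906; K_W = (4C−1)/(4C−4)+0.615/C = 1.1726
τ_max = K_W·8FD/(πd³) = 1.1726·165.99 = 194.63 MPa
τ_max > 150 MPa → exceeds allowable

(a) 4 coils; (b) NO, τ_max = 195 MPa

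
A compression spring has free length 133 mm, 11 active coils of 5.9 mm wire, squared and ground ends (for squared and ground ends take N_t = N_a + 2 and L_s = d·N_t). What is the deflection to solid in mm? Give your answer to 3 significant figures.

N_t = 13; L_s = 5.9·13 = 76.7 mm
δ_solid = L₀ − L_s = 133 − 76.7 = 56.3 mm

56.3 mm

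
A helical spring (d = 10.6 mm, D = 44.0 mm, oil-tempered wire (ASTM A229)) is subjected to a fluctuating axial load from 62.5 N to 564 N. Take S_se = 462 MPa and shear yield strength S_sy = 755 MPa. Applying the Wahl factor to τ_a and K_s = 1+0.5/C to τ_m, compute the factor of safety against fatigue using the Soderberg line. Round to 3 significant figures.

8.73

C = D/d = 44.0/10.6 = 4.1509; K_W = (4C−1)/(4C−4)+0.615/C = 1.3862; K_s = 1+0.5/C = 1.1205
F_a = (F_max−F_min)/2 = 250.75 N; F_m = (F_max+F_min)/2 = 313.25 N
τ_a = K_W·8F_aD/(πd³) = 1.3862 × 23.589 = 32.699 MPa
τ_m = K_s·8F_mD/(πd³) = 1.1205 × 29.469 = 33.019 MPa
Soderberg: 1/n_f = τ_a/S_se + τ_m/S_sy = 32.699/462 + 33.019/755 = 0.07078 + 0.04373 = 0.11451
n_f = 1/0.11451 = 8.733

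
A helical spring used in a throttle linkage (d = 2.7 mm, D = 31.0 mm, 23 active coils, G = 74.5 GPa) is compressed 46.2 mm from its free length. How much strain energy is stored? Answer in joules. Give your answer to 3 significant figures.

0.771 J

k = Gd⁴/(8D³N_a) = (74.5×10³)(2.7⁴)/(8·31.0³·23) = 0.72228 N/mm
U = ½kδ² = 0.5 × 0.72228 × 46.2² = 770.84 N·mm = 0.77084 J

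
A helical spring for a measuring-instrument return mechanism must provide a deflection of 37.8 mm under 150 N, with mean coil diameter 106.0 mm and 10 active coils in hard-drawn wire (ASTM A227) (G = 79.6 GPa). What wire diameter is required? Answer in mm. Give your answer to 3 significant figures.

Required rate k = F/δ = 150/37.8 = 3.9683 N/mm
d = (8D³N_a·k / G)^(1/4) = (8·106.0³·10·3.9683 / (79.6×10³))^0.25
  = (4750)^0.25 = 8.3018 mm

8.30 mm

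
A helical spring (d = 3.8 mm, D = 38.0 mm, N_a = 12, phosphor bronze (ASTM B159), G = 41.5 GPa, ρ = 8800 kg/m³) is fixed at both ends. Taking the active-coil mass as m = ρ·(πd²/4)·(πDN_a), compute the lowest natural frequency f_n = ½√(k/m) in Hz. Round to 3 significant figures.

k = Gd⁴/(8D³N_a) = (41.5×10³)(3.8⁴)/(8·38.0³·12) = 1.6427 N/mm = 1642.7 N/m
Wire length L = πDN_a = π·38.0·12 = 1432.6 mm
m = ρ·(πd²/4)·L = 8800 × 11.341×10⁻⁶ m² × 1.4326 m = 0.14297 kg
f_n = ½√(k/m) = 0.5·√(1642.7/0.14297) = 0.5·√(11490) = 53.595 Hz

53.6 Hz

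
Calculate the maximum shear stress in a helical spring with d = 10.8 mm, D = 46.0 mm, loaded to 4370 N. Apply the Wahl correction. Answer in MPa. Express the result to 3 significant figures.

Spring index C = D/d = 46.0/10.8 = 4.2593
K_W = (4C−1)/(4C−4) + 0.615/C = 16.037/13.037 + 0.1444 = 1.3745
τ₀ = 8FD/(πd³) = 8·4370·46.0/(π·10.8³) = 1.60816e+06/3957.5 = 406.36 MPa
τ_max = K·τ₀ = 1.3745 × 406.36 = 558.54 MPa

559 MPa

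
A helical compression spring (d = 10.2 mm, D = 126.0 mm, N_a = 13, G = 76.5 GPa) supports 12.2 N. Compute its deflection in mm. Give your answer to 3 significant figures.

k = Gd⁴/(8D³N_a) = (76.5×10³)(10.2⁴)/(8·126.0³·13) = 3.9803 N/mm
δ = F/k = 12.2 / 3.9803 = 3.0651 mm

3.07 mm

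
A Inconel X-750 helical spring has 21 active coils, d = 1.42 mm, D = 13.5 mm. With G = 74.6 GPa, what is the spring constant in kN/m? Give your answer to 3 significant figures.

0.734 kN/m

k = Gd⁴/(8D³N_a) = (74.6×10³ × 1.42⁴) / (8 × 13.5³ × 21)
  = 303314 / 413343 = 0.73381 N/mm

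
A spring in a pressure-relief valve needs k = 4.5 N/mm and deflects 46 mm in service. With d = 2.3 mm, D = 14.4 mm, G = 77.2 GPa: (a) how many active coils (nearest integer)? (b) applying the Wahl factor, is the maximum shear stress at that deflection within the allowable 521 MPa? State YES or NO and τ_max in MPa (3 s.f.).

(a) 20 coils; (b) NO, τ_max = 778 MPa

N_a = Gd⁴/(8D³k) = (77.2×10³)(2.3⁴)/(8·14.4³·4.5) = 20.1 → N_a = 20
Actual rate k = Gd⁴/(8D³·20) = 4.5219 N/mm
Working load F = kδ = 4.5219·46 = 208.01 N
C = 14.4/2.3 = 6.2609; K_W = (4C−1)/(4C−4)+0.615/C = 1.2408
τ_max = K_W·8FD/(πd³) = 1.2408·626.9 = 777.85 MPa
τ_max > 521 MPa → exceeds allowable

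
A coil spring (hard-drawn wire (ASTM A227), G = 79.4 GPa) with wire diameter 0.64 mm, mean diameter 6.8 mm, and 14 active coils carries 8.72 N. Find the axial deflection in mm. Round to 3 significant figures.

k = Gd⁴/(8D³N_a) = (79.4×10³)(0.64⁴)/(8·6.8³·14) = 0.37826 N/mm
δ = F/k = 8.72 / 0.37826 = 23.053 mm

23.1 mm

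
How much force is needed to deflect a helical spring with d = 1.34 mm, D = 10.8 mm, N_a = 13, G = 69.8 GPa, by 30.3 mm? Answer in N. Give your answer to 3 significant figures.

k = Gd⁴/(8D³N_a) = (69.8×10³)(1.34⁴)/(8·10.8³·13) = 1.7178 N/mm
F = k·δ = 1.7178 × 30.3 = 52.049 N

52.0 N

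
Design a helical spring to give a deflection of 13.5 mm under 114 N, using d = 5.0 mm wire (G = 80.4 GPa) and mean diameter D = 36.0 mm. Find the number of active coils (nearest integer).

16

Required rate k = F/δ = 114/13.5 = 8.4444 N/mm
N_a = Gd⁴/(8D³k) = (80.4×10³ × 5.0⁴)/(8 × 36.0³ × 8.4444)
    = 5.025e+07 / 3.15187e+06 = 15.94 → 16 coils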